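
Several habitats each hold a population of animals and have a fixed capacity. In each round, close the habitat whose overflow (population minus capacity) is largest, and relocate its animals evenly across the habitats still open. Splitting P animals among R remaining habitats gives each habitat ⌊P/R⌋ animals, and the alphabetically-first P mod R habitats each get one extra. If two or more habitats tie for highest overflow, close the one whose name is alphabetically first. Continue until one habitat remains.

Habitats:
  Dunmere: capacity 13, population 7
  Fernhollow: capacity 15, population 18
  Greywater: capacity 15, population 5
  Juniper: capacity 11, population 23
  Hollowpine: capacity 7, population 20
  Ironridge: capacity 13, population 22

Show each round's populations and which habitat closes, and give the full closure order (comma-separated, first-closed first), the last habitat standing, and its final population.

Round 1: Dunmere=7 Fernhollow=18 Greywater=5 Hollowpine=20 Ironridge=22 Juniper=23 → close Hollowpine (overflow 13)
  20÷5 = 4 each, +1 to first 0
Round 2: Dunmere=11 Fernhollow=22 Greywater=9 Ironridge=26 Juniper=27 → close Juniper (overflow 16)
  27÷4 = 6 each, +1 to first 3
Round 3: Dunmere=18 Fernhollow=29 Greywater=16 Ironridge=32 → close Ironridge (overflow 19)
  32÷3 = 10 each, +1 to first 2
Round 4: Dunmere=29 Fernhollow=40 Greywater=26 → close Fernhollow (overflow 25)
  40÷2 = 20 each, +1 to first 0
Round 5: Dunmere=49 Greywater=46 → close Dunmere (overflow 36)
  49÷1 = 49 each, +1 to first 0

Closure order: Hollowpine, Juniper, Ironridge, Fernhollow, Dunmere
Last habitat: Greywater with 95 animals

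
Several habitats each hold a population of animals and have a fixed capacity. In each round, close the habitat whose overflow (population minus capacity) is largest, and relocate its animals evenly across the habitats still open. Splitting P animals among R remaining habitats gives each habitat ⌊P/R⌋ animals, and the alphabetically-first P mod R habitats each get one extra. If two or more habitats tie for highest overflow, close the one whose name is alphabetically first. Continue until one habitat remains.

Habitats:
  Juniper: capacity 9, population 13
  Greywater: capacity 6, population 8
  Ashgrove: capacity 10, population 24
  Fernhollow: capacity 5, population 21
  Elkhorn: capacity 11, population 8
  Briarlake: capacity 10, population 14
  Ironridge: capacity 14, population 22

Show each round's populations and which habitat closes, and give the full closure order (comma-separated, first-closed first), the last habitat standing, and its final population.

Round 1: Ashgrove=24 Briarlake=14 Elkhorn=8 Fernhollow=21 Greywater=8 Ironridge=22 Juniper=13 → close Fernhollow (overflow 16)
  21÷6 = 3 each, +1 to first 3
Round 2: Ashgrove=28 Briarlake=18 Elkhorn=12 Greywater=11 Ironridge=25 Juniper=16 → close Ashgrove (overflow 18)
  28÷5 = 5 each, +1 to first 3
Round 3: Briarlake=24 Elkhorn=18 Greywater=17 Ironridge=30 Juniper=21 → close Ironridge (overflow 16)
  30÷4 = 7 each, +1 to first 2
Round 4: Briarlake=32 Elkhorn=26 Greywater=24 Juniper=28 → close Briarlake (overflow 22)
  32÷3 = 10 each, +1 to first 2
Round 5: Elkhorn=37 Greywater=35 Juniper=38 → close Greywater (overflow 29)
  35÷2 = 17 each, +1 to first 1
Round 6: Elkhorn=55 Juniper=55 → close Juniper (overflow 46)
  55÷1 = 55 each, +1 to first 0

Closure order: Fernhollow, Ashgrove, Ironridge, Briarlake, Greywater, Juniper
Last habitat: Elkhorn with 110 animals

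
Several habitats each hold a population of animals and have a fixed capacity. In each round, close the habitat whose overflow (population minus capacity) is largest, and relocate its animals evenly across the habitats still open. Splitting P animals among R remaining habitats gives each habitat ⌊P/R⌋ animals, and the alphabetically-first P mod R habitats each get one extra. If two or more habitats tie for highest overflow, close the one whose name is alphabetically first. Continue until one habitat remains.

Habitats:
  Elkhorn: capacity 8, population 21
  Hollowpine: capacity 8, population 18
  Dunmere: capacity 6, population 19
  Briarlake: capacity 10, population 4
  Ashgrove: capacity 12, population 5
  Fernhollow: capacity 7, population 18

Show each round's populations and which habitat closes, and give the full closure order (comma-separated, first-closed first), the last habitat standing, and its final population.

Round 1: Ashgrove=5 Briarlake=4 Dunmere=19 Elkhorn=21 Fernhollow=18 Hollowpine=18 → close Dunmere (overflow 13)
  19÷5 = 3 each, +1 to first 4
Round 2: Ashgrove=9 Briarlake=8 Elkhorn=25 Fernhollow=22 Hollowpine=21 → close Elkhorn (overflow 17)
  25÷4 = 6 each, +1 to first 1
Round 3: Ashgrove=16 Briarlake=14 Fernhollow=28 Hollowpine=27 → close Fernhollow (overflow 21)
  28÷3 = 9 each, +1 to first 1
Round 4: Ashgrove=26 Briarlake=23 Hollowpine=36 → close Hollowpine (overflow 28)
  36÷2 = 18 each, +1 to first 0
Round 5: Ashgrove=44 Briarlake=41 → close Ashgrove (overflow 32)
  44÷1 = 44 each, +1 to first 0

Closure order: Dunmere, Elkhorn, Fernhollow, Hollowpine, Ashgrove
Last habitat: Briarlake with 85 animals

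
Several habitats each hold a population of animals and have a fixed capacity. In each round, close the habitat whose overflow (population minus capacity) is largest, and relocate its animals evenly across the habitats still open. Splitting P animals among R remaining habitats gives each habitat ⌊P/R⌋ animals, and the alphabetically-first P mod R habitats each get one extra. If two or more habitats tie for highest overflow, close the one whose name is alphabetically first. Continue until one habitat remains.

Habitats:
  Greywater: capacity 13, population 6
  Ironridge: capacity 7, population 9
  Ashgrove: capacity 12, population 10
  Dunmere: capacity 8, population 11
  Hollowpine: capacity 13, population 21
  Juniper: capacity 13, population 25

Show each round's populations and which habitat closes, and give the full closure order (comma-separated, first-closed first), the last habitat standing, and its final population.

Closure order: Juniper, Hollowpine, Dunmere, Ironridge, Ashgrove
Last habitat: Greywater with 82 animals

Round 1: Ashgrove=10 Dunmere=11 Greywater=6 Hollowpine=21 Ironridge=9 Juniper=25 → close Juniper (overflow 12)
  25÷5 = 5 each, +1 to first 0
Round 2: Ashgrove=15 Dunmere=16 Greywater=11 Hollowpine=26 Ironridge=14 → close Hollowpine (overflow 13)
  26÷4 = 6 each, +1 to first 2
Round 3: Ashgrove=22 Dunmere=23 Greywater=17 Ironridge=20 → close Dunmere (overflow 15)
  23÷3 = 7 each, +1 to first 2
Round 4: Ashgrove=30 Greywater=25 Ironridge=27 → close Ironridge (overflow 20)
  27÷2 = 13 each, +1 to first 1
Round 5: Ashgrove=44 Greywater=38 → close Ashgrove (overflow 32)
  44÷1 = 44 each, +1 to first 0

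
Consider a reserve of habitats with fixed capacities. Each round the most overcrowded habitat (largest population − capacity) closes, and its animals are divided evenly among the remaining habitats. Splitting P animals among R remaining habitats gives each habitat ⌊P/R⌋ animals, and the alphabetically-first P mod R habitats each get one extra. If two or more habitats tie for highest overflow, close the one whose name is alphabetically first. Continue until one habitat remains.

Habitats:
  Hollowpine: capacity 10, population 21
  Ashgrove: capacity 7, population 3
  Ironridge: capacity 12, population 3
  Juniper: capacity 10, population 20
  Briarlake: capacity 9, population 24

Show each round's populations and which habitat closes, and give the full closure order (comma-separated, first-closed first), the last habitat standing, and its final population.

Closure order: Briarlake, Hollowpine, Juniper, Ashgrove
Last habitat: Ironridge with 71 animals

Round 1: Ashgrove=3 Briarlake=24 Hollowpine=21 Ironridge=3 Juniper=20 → close Briarlake (overflow 15)
  24÷4 = 6 each, +1 to first 0
Round 2: Ashgrove=9 Hollowpine=27 Ironridge=9 Juniper=26 → close Hollowpine (overflow 17)
  27÷3 = 9 each, +1 to first 0
Round 3: Ashgrove=18 Ironridge=18 Juniper=35 → close Juniper (overflow 25)
  35÷2 = 17 each, +1 to first 1
Round 4: Ashgrove=36 Ironridge=35 → close Ashgrove (overflow 29)
  36÷1 = 36 each, +1 to first 0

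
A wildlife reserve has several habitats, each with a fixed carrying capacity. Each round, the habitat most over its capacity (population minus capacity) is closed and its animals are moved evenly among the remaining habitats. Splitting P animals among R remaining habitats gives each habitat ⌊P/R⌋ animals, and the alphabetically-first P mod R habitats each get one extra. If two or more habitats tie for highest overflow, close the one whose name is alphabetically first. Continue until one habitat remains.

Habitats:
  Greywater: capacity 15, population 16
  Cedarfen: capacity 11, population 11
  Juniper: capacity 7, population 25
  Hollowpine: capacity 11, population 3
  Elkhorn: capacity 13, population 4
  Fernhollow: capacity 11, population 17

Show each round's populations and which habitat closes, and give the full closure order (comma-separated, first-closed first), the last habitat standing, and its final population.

Round 1: Cedarfen=11 Elkhorn=4 Fernhollow=17 Greywater=16 Hollowpine=3 Juniper=25 → close Juniper (overflow 18)
  25÷5 = 5 each, +1 to first 0
Round 2: Cedarfen=16 Elkhorn=9 Fernhollow=22 Greywater=21 Hollowpine=8 → close Fernhollow (overflow 11)
  22÷4 = 5 each, +1 to first 2
Round 3: Cedarfen=22 Elkhorn=15 Greywater=26 Hollowpine=13 → close Cedarfen (overflow 11)
  22÷3 = 7 each, +1 to first 1
Round 4: Elkhorn=23 Greywater=33 Hollowpine=20 → close Greywater (overflow 18)
  33÷2 = 16 each, +1 to first 1
Round 5: Elkhorn=40 Hollowpine=36 → close Elkhorn (overflow 27)
  40÷1 = 40 each, +1 to first 0

Closure order: Juniper, Fernhollow, Cedarfen, Greywater, Elkhorn
Last habitat: Hollowpine with 76 animals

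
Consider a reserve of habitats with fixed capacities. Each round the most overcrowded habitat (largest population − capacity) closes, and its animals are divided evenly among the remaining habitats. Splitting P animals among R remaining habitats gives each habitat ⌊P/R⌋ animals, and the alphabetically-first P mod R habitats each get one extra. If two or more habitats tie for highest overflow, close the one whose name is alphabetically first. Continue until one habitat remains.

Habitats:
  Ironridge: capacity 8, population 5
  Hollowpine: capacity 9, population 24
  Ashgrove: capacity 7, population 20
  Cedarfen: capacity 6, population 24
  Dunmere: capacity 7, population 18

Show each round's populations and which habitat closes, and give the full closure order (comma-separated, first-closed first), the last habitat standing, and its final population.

Round 1: Ashgrove=20 Cedarfen=24 Dunmere=18 Hollowpine=24 Ironridge=5 → close Cedarfen (overflow 18)
  24÷4 = 6 each, +1 to first 0
Round 2: Ashgrove=26 Dunmere=24 Hollowpine=30 Ironridge=11 → close Hollowpine (overflow 21)
  30÷3 = 10 each, +1 to first 0
Round 3: Ashgrove=36 Dunmere=34 Ironridge=21 → close Ashgrove (overflow 29)
  36÷2 = 18 each, +1 to first 0
Round 4: Dunmere=52 Ironridge=39 → close Dunmere (overflow 45)
  52÷1 = 52 each, +1 to first 0

Closure order: Cedarfen, Hollowpine, Ashgrove, Dunmere
Last habitat: Ironridge with 91 animals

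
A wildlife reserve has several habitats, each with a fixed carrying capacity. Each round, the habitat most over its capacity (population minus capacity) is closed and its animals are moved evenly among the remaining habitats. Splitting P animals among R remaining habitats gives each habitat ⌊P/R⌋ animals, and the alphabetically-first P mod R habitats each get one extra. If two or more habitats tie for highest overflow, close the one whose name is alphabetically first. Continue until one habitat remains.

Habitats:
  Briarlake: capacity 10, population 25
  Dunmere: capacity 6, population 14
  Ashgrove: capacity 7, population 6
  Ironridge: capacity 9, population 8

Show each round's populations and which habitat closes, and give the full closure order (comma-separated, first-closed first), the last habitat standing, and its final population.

Closure order: Briarlake, Dunmere, Ashgrove
Last habitat: Ironridge with 53 animals

Round 1: Ashgrove=6 Briarlake=25 Dunmere=14 Ironridge=8 → close Briarlake (overflow 15)
  25÷3 = 8 each, +1 to first 1
Round 2: Ashgrove=15 Dunmere=22 Ironridge=16 → close Dunmere (overflow 16)
  22÷2 = 11 each, +1 to first 0
Round 3: Ashgrove=26 Ironridge=27 → close Ashgrove (overflow 19)
  26÷1 = 26 each, +1 to first 0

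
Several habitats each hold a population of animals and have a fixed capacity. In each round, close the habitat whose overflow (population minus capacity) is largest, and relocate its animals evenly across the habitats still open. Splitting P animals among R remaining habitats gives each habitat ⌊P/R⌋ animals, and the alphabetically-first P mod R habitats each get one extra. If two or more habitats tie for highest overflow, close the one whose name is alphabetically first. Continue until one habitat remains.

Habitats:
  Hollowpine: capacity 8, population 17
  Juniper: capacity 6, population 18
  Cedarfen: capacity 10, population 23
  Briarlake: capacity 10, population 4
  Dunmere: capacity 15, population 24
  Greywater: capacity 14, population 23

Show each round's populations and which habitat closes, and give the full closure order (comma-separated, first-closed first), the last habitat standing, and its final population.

Closure order: Cedarfen, Juniper, Dunmere, Greywater, Hollowpine
Last habitat: Briarlake with 109 animals

Round 1: Briarlake=4 Cedarfen=23 Dunmere=24 Greywater=23 Hollowpine=17 Juniper=18 → close Cedarfen (overflow 13)
  23÷5 = 4 each, +1 to first 3
Round 2: Briarlake=9 Dunmere=29 Greywater=28 Hollowpine=21 Juniper=22 → close Juniper (overflow 16)
  22÷4 = 5 each, +1 to first 2
Round 3: Briarlake=15 Dunmere=35 Greywater=33 Hollowpine=26 → close Dunmere (overflow 20)
  35÷3 = 11 each, +1 to first 2
Round 4: Briarlake=27 Greywater=45 Hollowpine=37 → close Greywater (overflow 31)
  45÷2 = 22 each, +1 to first 1
Round 5: Briarlake=50 Hollowpine=59 → close Hollowpine (overflow 51)
  59÷1 = 59 each, +1 to first 0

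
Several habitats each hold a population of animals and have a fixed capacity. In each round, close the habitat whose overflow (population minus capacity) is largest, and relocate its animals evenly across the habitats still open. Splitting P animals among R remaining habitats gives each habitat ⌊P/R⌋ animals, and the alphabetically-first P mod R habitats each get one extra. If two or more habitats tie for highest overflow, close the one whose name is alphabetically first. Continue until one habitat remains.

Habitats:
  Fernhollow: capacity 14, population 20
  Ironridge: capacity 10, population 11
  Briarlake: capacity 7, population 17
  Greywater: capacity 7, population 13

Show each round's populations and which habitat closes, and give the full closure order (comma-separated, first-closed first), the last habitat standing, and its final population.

Closure order: Briarlake, Fernhollow, Greywater
Last habitat: Ironridge with 61 animals

Round 1: Briarlake=17 Fernhollow=20 Greywater=13 Ironridge=11 → close Briarlake (overflow 10)
  17÷3 = 5 each, +1 to first 2
Round 2: Fernhollow=26 Greywater=19 Ironridge=16 → close Fernhollow (overflow 12)
  26÷2 = 13 each, +1 to first 0
Round 3: Greywater=32 Ironridge=29 → close Greywater (overflow 25)
  32÷1 = 32 each, +1 to first 0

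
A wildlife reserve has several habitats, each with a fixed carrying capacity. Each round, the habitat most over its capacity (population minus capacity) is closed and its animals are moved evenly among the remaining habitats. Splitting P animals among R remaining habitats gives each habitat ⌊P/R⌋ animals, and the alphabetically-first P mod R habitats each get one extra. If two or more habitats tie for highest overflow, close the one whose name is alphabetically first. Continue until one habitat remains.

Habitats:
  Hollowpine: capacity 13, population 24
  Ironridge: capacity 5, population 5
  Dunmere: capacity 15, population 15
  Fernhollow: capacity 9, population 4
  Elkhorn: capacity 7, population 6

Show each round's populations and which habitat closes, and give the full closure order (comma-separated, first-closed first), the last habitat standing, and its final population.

Closure order: Hollowpine, Dunmere, Ironridge, Elkhorn
Last habitat: Fernhollow with 54 animals

Round 1: Dunmere=15 Elkhorn=6 Fernhollow=4 Hollowpine=24 Ironridge=5 → close Hollowpine (overflow 11)
  24÷4 = 6 each, +1 to first 0
Round 2: Dunmere=21 Elkhorn=12 Fernhollow=10 Ironridge=11 → close Dunmere (overflow 6)
  21÷3 = 7 each, +1 to first 0
Round 3: Elkhorn=19 Fernhollow=17 Ironridge=18 → close Ironridge (overflow 13)
  18÷2 = 9 each, +1 to first 0
Round 4: Elkhorn=28 Fernhollow=26 → close Elkhorn (overflow 21)
  28÷1 = 28 each, +1 to first 0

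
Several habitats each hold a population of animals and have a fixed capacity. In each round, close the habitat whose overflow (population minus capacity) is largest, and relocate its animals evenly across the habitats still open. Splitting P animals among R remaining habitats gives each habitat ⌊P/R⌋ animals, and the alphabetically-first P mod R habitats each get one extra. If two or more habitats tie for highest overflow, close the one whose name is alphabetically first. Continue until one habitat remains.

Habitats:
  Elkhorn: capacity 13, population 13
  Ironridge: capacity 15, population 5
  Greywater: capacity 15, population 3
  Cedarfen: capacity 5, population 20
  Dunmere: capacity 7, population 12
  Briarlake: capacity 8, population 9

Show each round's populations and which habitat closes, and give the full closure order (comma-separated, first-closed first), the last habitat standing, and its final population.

Closure order: Cedarfen, Dunmere, Briarlake, Elkhorn, Greywater
Last habitat: Ironridge with 62 animals

Round 1: Briarlake=9 Cedarfen=20 Dunmere=12 Elkhorn=13 Greywater=3 Ironridge=5 → close Cedarfen (overflow 15)
  20÷5 = 4 each, +1 to first 0
Round 2: Briarlake=13 Dunmere=16 Elkhorn=17 Greywater=7 Ironridge=9 → close Dunmere (overflow 9)
  16÷4 = 4 each, +1 to first 0
Round 3: Briarlake=17 Elkhorn=21 Greywater=11 Ironridge=13 → close Briarlake (overflow 9)
  17÷3 = 5 each, +1 to first 2
Round 4: Elkhorn=27 Greywater=17 Ironridge=18 → close Elkhorn (overflow 14)
  27÷2 = 13 each, +1 to first 1
Round 5: Greywater=31 Ironridge=31 → close Greywater (overflow 16)
  31÷1 = 31 each, +1 to first 0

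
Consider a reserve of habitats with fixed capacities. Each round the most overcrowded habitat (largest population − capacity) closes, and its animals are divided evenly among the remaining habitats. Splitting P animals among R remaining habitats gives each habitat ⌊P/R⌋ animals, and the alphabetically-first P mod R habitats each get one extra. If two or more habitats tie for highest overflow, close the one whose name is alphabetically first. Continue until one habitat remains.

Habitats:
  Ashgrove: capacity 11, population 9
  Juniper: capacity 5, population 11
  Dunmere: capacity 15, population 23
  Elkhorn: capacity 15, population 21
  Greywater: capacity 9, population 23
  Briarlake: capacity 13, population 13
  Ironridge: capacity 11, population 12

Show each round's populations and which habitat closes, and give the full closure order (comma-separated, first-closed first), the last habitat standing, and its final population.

Round 1: Ashgrove=9 Briarlake=13 Dunmere=23 Elkhorn=21 Greywater=23 Ironridge=12 Juniper=11 → close Greywater (overflow 14)
  23÷6 = 3 each, +1 to first 5
Round 2: Ashgrove=13 Briarlake=17 Dunmere=27 Elkhorn=25 Ironridge=16 Juniper=14 → close Dunmere (overflow 12)
  27÷5 = 5 each, +1 to first 2
Round 3: Ashgrove=19 Briarlake=23 Elkhorn=30 Ironridge=21 Juniper=19 → close Elkhorn (overflow 15)
  30÷4 = 7 each, +1 to first 2
Round 4: Ashgrove=27 Briarlake=31 Ironridge=28 Juniper=26 → close Juniper (overflow 21)
  26÷3 = 8 each, +1 to first 2
Round 5: Ashgrove=36 Briarlake=40 Ironridge=36 → close Briarlake (overflow 27)
  40÷2 = 20 each, +1 to first 0
Round 6: Ashgrove=56 Ironridge=56 → close Ashgrove (overflow 45)
  56÷1 = 56 each, +1 to first 0

Closure order: Greywater, Dunmere, Elkhorn, Juniper, Briarlake, Ashgrove
Last habitat: Ironridge with 112 animals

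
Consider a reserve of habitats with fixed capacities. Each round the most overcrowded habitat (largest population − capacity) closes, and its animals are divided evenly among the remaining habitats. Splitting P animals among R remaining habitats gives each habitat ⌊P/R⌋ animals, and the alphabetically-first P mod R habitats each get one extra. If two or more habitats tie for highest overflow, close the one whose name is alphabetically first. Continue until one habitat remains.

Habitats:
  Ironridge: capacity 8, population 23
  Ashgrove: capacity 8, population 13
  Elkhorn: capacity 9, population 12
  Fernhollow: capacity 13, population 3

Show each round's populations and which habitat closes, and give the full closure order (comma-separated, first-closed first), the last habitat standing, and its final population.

Round 1: Ashgrove=13 Elkhorn=12 Fernhollow=3 Ironridge=23 → close Ironridge (overflow 15)
  23÷3 = 7 each, +1 to first 2
Round 2: Ashgrove=21 Elkhorn=20 Fernhollow=10 → close Ashgrove (overflow 13)
  21÷2 = 10 each, +1 to first 1
Round 3: Elkhorn=31 Fernhollow=20 → close Elkhorn (overflow 22)
  31÷1 = 31 each, +1 to first 0

Closure order: Ironridge, Ashgrove, Elkhorn
Last habitat: Fernhollow with 51 animals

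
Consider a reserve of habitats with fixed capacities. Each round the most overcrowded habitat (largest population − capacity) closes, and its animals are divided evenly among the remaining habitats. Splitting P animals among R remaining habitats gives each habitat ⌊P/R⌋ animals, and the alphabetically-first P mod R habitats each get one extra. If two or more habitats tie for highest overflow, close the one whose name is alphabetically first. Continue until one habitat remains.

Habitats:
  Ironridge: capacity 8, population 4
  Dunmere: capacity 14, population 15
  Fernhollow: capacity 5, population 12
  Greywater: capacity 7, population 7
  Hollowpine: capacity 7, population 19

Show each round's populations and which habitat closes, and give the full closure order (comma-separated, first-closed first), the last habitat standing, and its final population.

Round 1: Dunmere=15 Fernhollow=12 Greywater=7 Hollowpine=19 Ironridge=4 → close Hollowpine (overflow 12)
  19÷4 = 4 each, +1 to first 3
Round 2: Dunmere=20 Fernhollow=17 Greywater=12 Ironridge=8 → close Fernhollow (overflow 12)
  17÷3 = 5 each, +1 to first 2
Round 3: Dunmere=26 Greywater=18 Ironridge=13 → close Dunmere (overflow 12)
  26÷2 = 13 each, +1 to first 0
Round 4: Greywater=31 Ironridge=26 → close Greywater (overflow 24)
  31÷1 = 31 each, +1 to first 0

Closure order: Hollowpine, Fernhollow, Dunmere, Greywater
Last habitat: Ironridge with 57 animals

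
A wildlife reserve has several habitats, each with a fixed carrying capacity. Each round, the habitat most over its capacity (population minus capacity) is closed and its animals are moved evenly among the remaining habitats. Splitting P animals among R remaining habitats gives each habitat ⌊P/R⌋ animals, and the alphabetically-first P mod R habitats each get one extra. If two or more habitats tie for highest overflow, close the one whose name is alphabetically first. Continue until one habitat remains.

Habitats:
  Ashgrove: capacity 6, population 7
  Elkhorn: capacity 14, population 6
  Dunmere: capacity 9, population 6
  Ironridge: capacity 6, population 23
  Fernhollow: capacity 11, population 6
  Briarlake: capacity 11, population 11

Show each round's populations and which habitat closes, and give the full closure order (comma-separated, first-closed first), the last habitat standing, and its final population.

Round 1: Ashgrove=7 Briarlake=11 Dunmere=6 Elkhorn=6 Fernhollow=6 Ironridge=23 → close Ironridge (overflow 17)
  23÷5 = 4 each, +1 to first 3
Round 2: Ashgrove=12 Briarlake=16 Dunmere=11 Elkhorn=10 Fernhollow=10 → close Ashgrove (overflow 6)
  12÷4 = 3 each, +1 to first 0
Round 3: Briarlake=19 Dunmere=14 Elkhorn=13 Fernhollow=13 → close Briarlake (overflow 8)
  19÷3 = 6 each, +1 to first 1
Round 4: Dunmere=21 Elkhorn=19 Fernhollow=19 → close Dunmere (overflow 12)
  21÷2 = 10 each, +1 to first 1
Round 5: Elkhorn=30 Fernhollow=29 → close Fernhollow (overflow 18)
  29÷1 = 29 each, +1 to first 0

Closure order: Ironridge, Ashgrove, Briarlake, Dunmere, Fernhollow
Last habitat: Elkhorn with 59 animals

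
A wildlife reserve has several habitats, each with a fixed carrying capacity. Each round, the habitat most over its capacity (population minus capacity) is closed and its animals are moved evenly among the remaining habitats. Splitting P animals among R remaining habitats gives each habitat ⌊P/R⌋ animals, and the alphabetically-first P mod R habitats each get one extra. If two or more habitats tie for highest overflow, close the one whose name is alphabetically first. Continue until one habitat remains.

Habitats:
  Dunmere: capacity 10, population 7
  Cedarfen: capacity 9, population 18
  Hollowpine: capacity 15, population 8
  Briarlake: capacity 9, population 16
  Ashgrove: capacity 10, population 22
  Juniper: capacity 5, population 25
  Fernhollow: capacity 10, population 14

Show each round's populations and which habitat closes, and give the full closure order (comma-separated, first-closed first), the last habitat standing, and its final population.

Closure order: Juniper, Ashgrove, Cedarfen, Briarlake, Fernhollow, Dunmere
Last habitat: Hollowpine with 110 animals

Round 1: Ashgrove=22 Briarlake=16 Cedarfen=18 Dunmere=7 Fernhollow=14 Hollowpine=8 Juniper=25 → close Juniper (overflow 20)
  25÷6 = 4 each, +1 to first 1
Round 2: Ashgrove=27 Briarlake=20 Cedarfen=22 Dunmere=11 Fernhollow=18 Hollowpine=12 → close Ashgrove (overflow 17)
  27÷5 = 5 each, +1 to first 2
Round 3: Briarlake=26 Cedarfen=28 Dunmere=16 Fernhollow=23 Hollowpine=17 → close Cedarfen (overflow 19)
  28÷4 = 7 each, +1 to first 0
Round 4: Briarlake=33 Dunmere=23 Fernhollow=30 Hollowpine=24 → close Briarlake (overflow 24)
  33÷3 = 11 each, +1 to first 0
Round 5: Dunmere=34 Fernhollow=41 Hollowpine=35 → close Fernhollow (overflow 31)
  41÷2 = 20 each, +1 to first 1
Round 6: Dunmere=55 Hollowpine=55 → close Dunmere (overflow 45)
  55÷1 = 55 each, +1 to first 0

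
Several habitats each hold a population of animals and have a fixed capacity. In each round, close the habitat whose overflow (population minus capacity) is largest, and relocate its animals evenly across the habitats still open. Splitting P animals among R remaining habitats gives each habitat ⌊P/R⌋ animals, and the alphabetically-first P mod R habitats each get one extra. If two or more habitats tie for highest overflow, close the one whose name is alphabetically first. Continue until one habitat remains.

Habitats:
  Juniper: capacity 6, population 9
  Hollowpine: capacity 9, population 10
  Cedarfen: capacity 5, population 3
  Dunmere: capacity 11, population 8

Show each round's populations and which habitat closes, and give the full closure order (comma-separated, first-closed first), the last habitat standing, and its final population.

Round 1: Cedarfen=3 Dunmere=8 Hollowpine=10 Juniper=9 → close Juniper (overflow 3)
  9÷3 = 3 each, +1 to first 0
Round 2: Cedarfen=6 Dunmere=11 Hollowpine=13 → close Hollowpine (overflow 4)
  13÷2 = 6 each, +1 to first 1
Round 3: Cedarfen=13 Dunmere=17 → close Cedarfen (overflow 8)
  13÷1 = 13 each, +1 to first 0

Closure order: Juniper, Hollowpine, Cedarfen
Last habitat: Dunmere with 30 animals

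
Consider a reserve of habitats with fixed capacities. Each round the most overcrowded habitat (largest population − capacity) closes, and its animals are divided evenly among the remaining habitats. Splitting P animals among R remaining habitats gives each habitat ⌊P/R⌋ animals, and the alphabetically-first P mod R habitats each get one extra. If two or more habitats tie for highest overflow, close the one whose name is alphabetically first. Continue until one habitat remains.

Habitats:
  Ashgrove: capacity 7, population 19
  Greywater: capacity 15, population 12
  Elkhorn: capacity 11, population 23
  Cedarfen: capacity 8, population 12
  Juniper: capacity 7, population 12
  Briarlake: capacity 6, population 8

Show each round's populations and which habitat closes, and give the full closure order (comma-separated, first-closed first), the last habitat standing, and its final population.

Closure order: Ashgrove, Elkhorn, Cedarfen, Briarlake, Juniper
Last habitat: Greywater with 86 animals

Round 1: Ashgrove=19 Briarlake=8 Cedarfen=12 Elkhorn=23 Greywater=12 Juniper=12 → close Ashgrove (overflow 12)
  19÷5 = 3 each, +1 to first 4
Round 2: Briarlake=12 Cedarfen=16 Elkhorn=27 Greywater=16 Juniper=15 → close Elkhorn (overflow 16)
  27÷4 = 6 each, +1 to first 3
Round 3: Briarlake=19 Cedarfen=23 Greywater=23 Juniper=21 → close Cedarfen (overflow 15)
  23÷3 = 7 each, +1 to first 2
Round 4: Briarlake=27 Greywater=31 Juniper=28 → close Briarlake (overflow 21)
  27÷2 = 13 each, +1 to first 1
Round 5: Greywater=45 Juniper=41 → close Juniper (overflow 34)
  41÷1 = 41 each, +1 to first 0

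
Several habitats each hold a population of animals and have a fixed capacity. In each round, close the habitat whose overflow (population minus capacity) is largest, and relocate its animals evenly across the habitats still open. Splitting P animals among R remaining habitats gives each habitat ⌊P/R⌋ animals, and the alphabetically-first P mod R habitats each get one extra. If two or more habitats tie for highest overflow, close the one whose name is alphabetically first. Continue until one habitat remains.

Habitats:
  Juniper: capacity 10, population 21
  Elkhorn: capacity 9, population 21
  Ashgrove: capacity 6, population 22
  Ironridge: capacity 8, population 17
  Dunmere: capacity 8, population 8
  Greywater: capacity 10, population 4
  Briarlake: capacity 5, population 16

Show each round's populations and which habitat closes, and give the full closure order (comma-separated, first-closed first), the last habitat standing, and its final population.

Closure order: Ashgrove, Elkhorn, Briarlake, Juniper, Ironridge, Dunmere
Last habitat: Greywater with 109 animals

Round 1: Ashgrove=22 Briarlake=16 Dunmere=8 Elkhorn=21 Greywater=4 Ironridge=17 Juniper=21 → close Ashgrove (overflow 16)
  22÷6 = 3 each, +1 to first 4
Round 2: Briarlake=20 Dunmere=12 Elkhorn=25 Greywater=8 Ironridge=20 Juniper=24 → close Elkhorn (overflow 16)
  25÷5 = 5 each, +1 to first 0
Round 3: Briarlake=25 Dunmere=17 Greywater=13 Ironridge=25 Juniper=29 → close Briarlake (overflow 20)
  25÷4 = 6 each, +1 to first 1
Round 4: Dunmere=24 Greywater=19 Ironridge=31 Juniper=35 → close Juniper (overflow 25)
  35÷3 = 11 each, +1 to first 2
Round 5: Dunmere=36 Greywater=31 Ironridge=42 → close Ironridge (overflow 34)
  42÷2 = 21 each, +1 to first 0
Round 6: Dunmere=57 Greywater=52 → close Dunmere (overflow 49)
  57÷1 = 57 each, +1 to first 0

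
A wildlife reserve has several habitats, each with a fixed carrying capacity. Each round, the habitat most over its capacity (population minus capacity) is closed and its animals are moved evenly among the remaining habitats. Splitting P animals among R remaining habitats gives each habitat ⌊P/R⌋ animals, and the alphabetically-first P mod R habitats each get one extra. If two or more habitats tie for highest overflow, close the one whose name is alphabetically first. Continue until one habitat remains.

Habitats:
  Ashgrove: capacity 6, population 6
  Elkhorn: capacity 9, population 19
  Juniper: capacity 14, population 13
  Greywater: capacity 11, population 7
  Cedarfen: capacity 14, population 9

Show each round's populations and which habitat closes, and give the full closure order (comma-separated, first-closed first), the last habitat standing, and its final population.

Closure order: Elkhorn, Ashgrove, Juniper, Greywater
Last habitat: Cedarfen with 54 animals

Round 1: Ashgrove=6 Cedarfen=9 Elkhorn=19 Greywater=7 Juniper=13 → close Elkhorn (overflow 10)
  19÷4 = 4 each, +1 to first 3
Round 2: Ashgrove=11 Cedarfen=14 Greywater=12 Juniper=17 → close Ashgrove (overflow 5)
  11÷3 = 3 each, +1 to first 2
Round 3: Cedarfen=18 Greywater=16 Juniper=20 → close Juniper (overflow 6)
  20÷2 = 10 each, +1 to first 0
Round 4: Cedarfen=28 Greywater=26 → close Greywater (overflow 15)
  26÷1 = 26 each, +1 to first 0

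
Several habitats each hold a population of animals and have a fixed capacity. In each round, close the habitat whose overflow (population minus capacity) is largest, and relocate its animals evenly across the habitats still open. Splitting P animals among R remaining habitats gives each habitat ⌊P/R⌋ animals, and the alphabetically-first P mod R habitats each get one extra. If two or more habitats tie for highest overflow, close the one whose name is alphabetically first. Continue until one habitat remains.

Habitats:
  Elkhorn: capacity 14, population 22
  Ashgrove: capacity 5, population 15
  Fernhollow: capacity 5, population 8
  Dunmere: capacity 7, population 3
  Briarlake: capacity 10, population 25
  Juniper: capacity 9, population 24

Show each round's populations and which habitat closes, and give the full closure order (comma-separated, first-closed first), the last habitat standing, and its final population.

Closure order: Briarlake, Juniper, Ashgrove, Elkhorn, Fernhollow
Last habitat: Dunmere with 97 animals

Round 1: Ashgrove=15 Briarlake=25 Dunmere=3 Elkhorn=22 Fernhollow=8 Juniper=24 → close Briarlake (overflow 15)
  25÷5 = 5 each, +1 to first 0
Round 2: Ashgrove=20 Dunmere=8 Elkhorn=27 Fernhollow=13 Juniper=29 → close Juniper (overflow 20)
  29÷4 = 7 each, +1 to first 1
Round 3: Ashgrove=28 Dunmere=15 Elkhorn=34 Fernhollow=20 → close Ashgrove (overflow 23)
  28÷3 = 9 each, +1 to first 1
Round 4: Dunmere=25 Elkhorn=43 Fernhollow=29 → close Elkhorn (overflow 29)
  43÷2 = 21 each, +1 to first 1
Round 5: Dunmere=47 Fernhollow=50 → close Fernhollow (overflow 45)
  50÷1 = 50 each, +1 to first 0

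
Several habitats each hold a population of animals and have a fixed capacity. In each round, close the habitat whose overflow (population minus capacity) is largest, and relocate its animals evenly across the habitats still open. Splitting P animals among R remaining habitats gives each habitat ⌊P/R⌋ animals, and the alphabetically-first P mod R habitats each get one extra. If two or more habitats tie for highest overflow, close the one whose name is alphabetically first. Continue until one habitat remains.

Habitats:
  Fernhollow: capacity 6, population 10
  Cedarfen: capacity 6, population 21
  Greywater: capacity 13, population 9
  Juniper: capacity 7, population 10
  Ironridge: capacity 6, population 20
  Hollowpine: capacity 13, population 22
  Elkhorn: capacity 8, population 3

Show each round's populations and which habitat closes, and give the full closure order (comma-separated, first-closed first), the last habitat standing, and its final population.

Round 1: Cedarfen=21 Elkhorn=3 Fernhollow=10 Greywater=9 Hollowpine=22 Ironridge=20 Juniper=10 → close Cedarfen (overflow 15)
  21÷6 = 3 each, +1 to first 3
Round 2: Elkhorn=7 Fernhollow=14 Greywater=13 Hollowpine=25 Ironridge=23 Juniper=13 → close Ironridge (overflow 17)
  23÷5 = 4 each, +1 to first 3
Round 3: Elkhorn=12 Fernhollow=19 Greywater=18 Hollowpine=29 Juniper=17 → close Hollowpine (overflow 16)
  29÷4 = 7 each, +1 to first 1
Round 4: Elkhorn=20 Fernhollow=26 Greywater=25 Juniper=24 → close Fernhollow (overflow 20)
  26÷3 = 8 each, +1 to first 2
Round 5: Elkhorn=29 Greywater=34 Juniper=32 → close Juniper (overflow 25)
  32÷2 = 16 each, +1 to first 0
Round 6: Elkhorn=45 Greywater=50 → close Elkhorn (overflow 37)
  45÷1 = 45 each, +1 to first 0

Closure order: Cedarfen, Ironridge, Hollowpine, Fernhollow, Juniper, Elkhorn
Last habitat: Greywater with 95 animals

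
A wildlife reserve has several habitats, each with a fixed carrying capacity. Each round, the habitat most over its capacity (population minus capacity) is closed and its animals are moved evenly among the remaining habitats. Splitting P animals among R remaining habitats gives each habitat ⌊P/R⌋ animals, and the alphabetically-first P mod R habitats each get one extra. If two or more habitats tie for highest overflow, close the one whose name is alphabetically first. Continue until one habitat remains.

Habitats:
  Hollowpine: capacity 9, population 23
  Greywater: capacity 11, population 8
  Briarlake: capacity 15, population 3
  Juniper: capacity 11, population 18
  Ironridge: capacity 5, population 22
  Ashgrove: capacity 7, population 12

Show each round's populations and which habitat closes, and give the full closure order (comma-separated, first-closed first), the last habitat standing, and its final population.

Round 1: Ashgrove=12 Briarlake=3 Greywater=8 Hollowpine=23 Ironridge=22 Juniper=18 → close Ironridge (overflow 17)
  22÷5 = 4 each, +1 to first 2
Round 2: Ashgrove=17 Briarlake=8 Greywater=12 Hollowpine=27 Juniper=22 → close Hollowpine (overflow 18)
  27÷4 = 6 each, +1 to first 3
Round 3: Ashgrove=24 Briarlake=15 Greywater=19 Juniper=28 → close Ashgrove (overflow 17)
  24÷3 = 8 each, +1 to first 0
Round 4: Briarlake=23 Greywater=27 Juniper=36 → close Juniper (overflow 25)
  36÷2 = 18 each, +1 to first 0
Round 5: Briarlake=41 Greywater=45 → close Greywater (overflow 34)
  45÷1 = 45 each, +1 to first 0

Closure order: Ironridge, Hollowpine, Ashgrove, Juniper, Greywater
Last habitat: Briarlake with 86 animals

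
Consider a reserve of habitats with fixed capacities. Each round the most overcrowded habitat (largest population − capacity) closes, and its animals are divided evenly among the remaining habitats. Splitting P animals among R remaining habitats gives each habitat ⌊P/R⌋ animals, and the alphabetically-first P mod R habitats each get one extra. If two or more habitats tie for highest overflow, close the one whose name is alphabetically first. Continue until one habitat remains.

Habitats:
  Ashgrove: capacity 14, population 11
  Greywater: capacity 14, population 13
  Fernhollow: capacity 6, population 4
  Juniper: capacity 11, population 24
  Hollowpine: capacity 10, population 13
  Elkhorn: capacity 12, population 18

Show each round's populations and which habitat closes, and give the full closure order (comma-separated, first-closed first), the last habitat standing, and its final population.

Round 1: Ashgrove=11 Elkhorn=18 Fernhollow=4 Greywater=13 Hollowpine=13 Juniper=24 → close Juniper (overflow 13)
  24÷5 = 4 each, +1 to first 4
Round 2: Ashgrove=16 Elkhorn=23 Fernhollow=9 Greywater=18 Hollowpine=17 → close Elkhorn (overflow 11)
  23÷4 = 5 each, +1 to first 3
Round 3: Ashgrove=22 Fernhollow=15 Greywater=24 Hollowpine=22 → close Hollowpine (overflow 12)
  22÷3 = 7 each, +1 to first 1
Round 4: Ashgrove=30 Fernhollow=22 Greywater=31 → close Greywater (overflow 17)
  31÷2 = 15 each, +1 to first 1
Round 5: Ashgrove=46 Fernhollow=37 → close Ashgrove (overflow 32)
  46÷1 = 46 each, +1 to first 0

Closure order: Juniper, Elkhorn, Hollowpine, Greywater, Ashgrove
Last habitat: Fernhollow with 83 animals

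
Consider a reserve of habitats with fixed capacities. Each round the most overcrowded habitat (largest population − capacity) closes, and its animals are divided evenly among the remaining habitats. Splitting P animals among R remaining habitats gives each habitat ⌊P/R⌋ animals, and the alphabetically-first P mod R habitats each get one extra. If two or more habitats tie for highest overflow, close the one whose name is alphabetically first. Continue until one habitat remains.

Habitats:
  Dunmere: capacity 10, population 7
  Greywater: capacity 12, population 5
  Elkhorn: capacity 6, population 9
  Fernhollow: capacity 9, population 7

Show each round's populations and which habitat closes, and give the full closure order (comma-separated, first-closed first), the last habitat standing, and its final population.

Closure order: Elkhorn, Fernhollow, Dunmere
Last habitat: Greywater with 28 animals

Round 1: Dunmere=7 Elkhorn=9 Fernhollow=7 Greywater=5 → close Elkhorn (overflow 3)
  9÷3 = 3 each, +1 to first 0
Round 2: Dunmere=10 Fernhollow=10 Greywater=8 → close Fernhollow (overflow 1)
  10÷2 = 5 each, +1 to first 0
Round 3: Dunmere=15 Greywater=13 → close Dunmere (overflow 5)
  15÷1 = 15 each, +1 to first 0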